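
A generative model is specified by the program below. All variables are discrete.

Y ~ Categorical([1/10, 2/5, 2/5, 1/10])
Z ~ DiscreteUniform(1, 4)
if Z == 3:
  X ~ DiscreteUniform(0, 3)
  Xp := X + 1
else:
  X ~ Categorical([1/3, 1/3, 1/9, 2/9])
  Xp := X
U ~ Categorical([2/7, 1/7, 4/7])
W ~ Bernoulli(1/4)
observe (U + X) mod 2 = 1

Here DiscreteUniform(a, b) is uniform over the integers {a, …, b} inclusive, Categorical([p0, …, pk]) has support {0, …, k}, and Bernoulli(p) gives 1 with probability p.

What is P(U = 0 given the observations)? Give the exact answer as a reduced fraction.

Enumerate traces; 192 have nonzero weight after conditioning:
  (Y=0, Z=1, X=0, U=1, W=0) weight 1/1120
  (Y=0, Z=1, X=0, U=1, W=1) weight 1/3360
  (Y=0, Z=1, X=1, U=0, W=0) weight 1/560
  (Y=0, Z=1, X=1, U=0, W=1) weight 1/1680
  (Y=0, Z=1, X=1, U=2, W=0) weight 1/280
  (Y=0, Z=1, X=1, U=2, W=1) weight 1/840
  (Y=0, Z=1, X=2, U=1, W=0) weight 1/3360
  (Y=0, Z=1, X=2, U=1, W=1) weight 1/10080
  … 184 more
Group by U:
  weight(U=0) = 13/84
  weight(U=1) = 11/168
  weight(U=2) = 13/42
Total weight = 13/84 + 11/168 + 13/42 = 89/168
P(U=0 | obs) = 13/84 / 89/168 = 26/89
P(U=1 | obs) = 11/168 / 89/168 = 11/89
P(U=2 | obs) = 13/42 / 89/168 = 52/89

P(U = 0 | obs) = 26/89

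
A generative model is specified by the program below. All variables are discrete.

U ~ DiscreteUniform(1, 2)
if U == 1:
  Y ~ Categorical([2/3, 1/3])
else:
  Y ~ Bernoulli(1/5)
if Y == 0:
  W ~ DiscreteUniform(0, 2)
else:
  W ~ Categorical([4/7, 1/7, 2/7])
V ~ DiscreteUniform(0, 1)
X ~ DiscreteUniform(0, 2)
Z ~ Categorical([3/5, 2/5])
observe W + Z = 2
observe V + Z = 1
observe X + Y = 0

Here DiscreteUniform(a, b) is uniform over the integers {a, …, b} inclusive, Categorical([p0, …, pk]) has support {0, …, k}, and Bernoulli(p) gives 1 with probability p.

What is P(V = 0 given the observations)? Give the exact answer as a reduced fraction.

P(V = 0 | obs) = 2/5

Enumerate traces; 4 have nonzero weight after conditioning:
  (U=1, Y=0, W=1, V=0, X=0, Z=1) weight 1/135
  (U=1, Y=0, W=2, V=1, X=0, Z=0) weight 1/90
  (U=2, Y=0, W=1, V=0, X=0, Z=1) weight 2/225
  (U=2, Y=0, W=2, V=1, X=0, Z=0) weight 1/75
Group by V:
  weight(V=0) = 11/675
  weight(V=1) = 11/450
Total weight = 11/675 + 11/450 = 11/270
P(V=0 | obs) = 11/675 / 11/270 = 2/5
P(V=1 | obs) = 11/450 / 11/270 = 3/5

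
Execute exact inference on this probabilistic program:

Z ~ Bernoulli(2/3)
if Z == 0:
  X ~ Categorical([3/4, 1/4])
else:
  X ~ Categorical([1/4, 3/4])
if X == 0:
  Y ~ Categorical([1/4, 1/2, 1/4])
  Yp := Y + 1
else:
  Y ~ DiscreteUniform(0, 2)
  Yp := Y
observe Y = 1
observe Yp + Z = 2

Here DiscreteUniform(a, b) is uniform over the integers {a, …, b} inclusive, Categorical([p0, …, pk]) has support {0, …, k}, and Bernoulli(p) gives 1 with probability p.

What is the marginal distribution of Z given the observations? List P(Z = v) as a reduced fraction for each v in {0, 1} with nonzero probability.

P(Z=0) = 3/7, P(Z=1) = 4/7

Enumerate traces; 2 have nonzero weight after conditioning:
  (Z=0, X=0, Y=1) weight 1/8
  (Z=1, X=1, Y=1) weight 1/6
Group by Z:
  weight(Z=0) = 1/8
  weight(Z=1) = 1/6
Total weight = 1/8 + 1/6 = 7/24
P(Z=0 | obs) = 1/8 / 7/24 = 3/7
P(Z=1 | obs) = 1/6 / 7/24 = 4/7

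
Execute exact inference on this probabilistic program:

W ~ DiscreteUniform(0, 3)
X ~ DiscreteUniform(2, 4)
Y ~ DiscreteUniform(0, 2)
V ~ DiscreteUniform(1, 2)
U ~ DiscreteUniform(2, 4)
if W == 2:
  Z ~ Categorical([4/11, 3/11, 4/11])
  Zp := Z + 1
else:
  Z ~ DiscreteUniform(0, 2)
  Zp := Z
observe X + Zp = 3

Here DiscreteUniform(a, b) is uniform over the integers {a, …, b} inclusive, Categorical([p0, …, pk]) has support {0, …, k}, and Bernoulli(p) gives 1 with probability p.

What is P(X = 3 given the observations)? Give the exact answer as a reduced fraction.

Enumerate traces; 126 have nonzero weight after conditioning:
  (W=0, X=2, Y=0, V=1, U=2, Z=1) weight 1/648
  (W=0, X=2, Y=0, V=1, U=3, Z=1) weight 1/648
  (W=0, X=2, Y=0, V=1, U=4, Z=1) weight 1/648
  (W=0, X=2, Y=0, V=2, U=2, Z=1) weight 1/648
  (W=0, X=2, Y=0, V=2, U=3, Z=1) weight 1/648
  (W=0, X=2, Y=0, V=2, U=4, Z=1) weight 1/648
  (W=0, X=2, Y=1, V=1, U=2, Z=1) weight 1/648
  (W=0, X=2, Y=1, V=1, U=3, Z=1) weight 1/648
  (W=0, X=3, Y=0, V=1, U=2, Z=0) weight 1/648
  … 117 more
Group by X:
  weight(X=2) = 5/44
  weight(X=3) = 1/12
Total weight = 5/44 + 1/12 = 13/66
P(X=2 | obs) = 5/44 / 13/66 = 15/26
P(X=3 | obs) = 1/12 / 13/66 = 11/26

P(X = 3 | obs) = 11/26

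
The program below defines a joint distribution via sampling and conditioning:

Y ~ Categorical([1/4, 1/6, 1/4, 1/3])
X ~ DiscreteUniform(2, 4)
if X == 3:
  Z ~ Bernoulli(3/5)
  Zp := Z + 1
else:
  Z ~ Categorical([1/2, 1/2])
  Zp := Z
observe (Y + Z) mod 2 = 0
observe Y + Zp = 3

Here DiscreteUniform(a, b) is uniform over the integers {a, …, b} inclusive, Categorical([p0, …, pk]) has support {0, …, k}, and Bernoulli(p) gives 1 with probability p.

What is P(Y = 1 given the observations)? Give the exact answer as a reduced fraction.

Enumerate traces; 2 have nonzero weight after conditioning:
  (Y=1, X=3, Z=1) weight 1/30
  (Y=2, X=3, Z=0) weight 1/30
Group by Y:
  weight(Y=1) = 1/30
  weight(Y=2) = 1/30
Total weight = 1/30 + 1/30 = 1/15
P(Y=1 | obs) = 1/30 / 1/15 = 1/2
P(Y=2 | obs) = 1/30 / 1/15 = 1/2

P(Y = 1 | obs) = 1/2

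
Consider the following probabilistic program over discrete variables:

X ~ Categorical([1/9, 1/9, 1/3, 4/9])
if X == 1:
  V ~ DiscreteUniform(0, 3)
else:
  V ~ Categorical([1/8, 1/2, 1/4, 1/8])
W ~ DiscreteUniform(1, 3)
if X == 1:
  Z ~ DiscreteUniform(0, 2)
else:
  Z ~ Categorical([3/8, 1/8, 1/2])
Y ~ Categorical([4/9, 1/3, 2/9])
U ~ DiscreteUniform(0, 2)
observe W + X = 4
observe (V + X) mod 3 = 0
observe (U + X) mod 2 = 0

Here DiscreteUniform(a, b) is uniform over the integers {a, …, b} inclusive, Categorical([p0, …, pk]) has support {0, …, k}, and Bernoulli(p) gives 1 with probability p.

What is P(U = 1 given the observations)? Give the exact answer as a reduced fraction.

P(U = 1 | obs) = 5/17

Enumerate traces; 45 have nonzero weight after conditioning:
  (X=1, V=2, W=3, Z=0, Y=0, U=1) weight 1/2187
  (X=1, V=2, W=3, Z=0, Y=1, U=1) weight 1/2916
  (X=1, V=2, W=3, Z=0, Y=2, U=1) weight 1/4374
  (X=1, V=2, W=3, Z=1, Y=0, U=1) weight 1/2187
  (X=1, V=2, W=3, Z=1, Y=1, U=1) weight 1/2916
  (X=1, V=2, W=3, Z=1, Y=2, U=1) weight 1/4374
  (X=1, V=2, W=3, Z=2, Y=0, U=1) weight 1/2187
  (X=1, V=2, W=3, Z=2, Y=1, U=1) weight 1/2916
  (X=2, V=1, W=2, Z=0, Y=0, U=0) weight 1/324
  (X=2, V=1, W=2, Z=0, Y=0, U=2) weight 1/324
  … 35 more
Group by U:
  weight(U=0) = 1/54
  weight(U=1) = 5/324
  weight(U=2) = 1/54
Total weight = 1/54 + 5/324 + 1/54 = 17/324
P(U=0 | obs) = 1/54 / 17/324 = 6/17
P(U=1 | obs) = 5/324 / 17/324 = 5/17
P(U=2 | obs) = 1/54 / 17/324 = 6/17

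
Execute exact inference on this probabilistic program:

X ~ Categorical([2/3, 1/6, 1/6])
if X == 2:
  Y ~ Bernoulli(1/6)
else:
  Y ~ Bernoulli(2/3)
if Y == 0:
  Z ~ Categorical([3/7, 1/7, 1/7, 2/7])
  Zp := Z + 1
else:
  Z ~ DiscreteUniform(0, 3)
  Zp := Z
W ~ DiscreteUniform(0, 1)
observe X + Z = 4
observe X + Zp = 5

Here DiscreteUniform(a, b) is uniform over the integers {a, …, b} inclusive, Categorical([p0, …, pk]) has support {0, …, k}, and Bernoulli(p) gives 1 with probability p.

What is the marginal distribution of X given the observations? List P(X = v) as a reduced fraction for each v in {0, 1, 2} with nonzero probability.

P(X=1) = 4/9, P(X=2) = 5/9

Enumerate traces; 4 have nonzero weight after conditioning:
  (X=1, Y=0, Z=3, W=0) weight 1/126
  (X=1, Y=0, Z=3, W=1) weight 1/126
  (X=2, Y=0, Z=2, W=0) weight 5/504
  (X=2, Y=0, Z=2, W=1) weight 5/504
Group by X:
  weight(X=1) = 1/63
  weight(X=2) = 5/252
Total weight = 1/63 + 5/252 = 1/28
P(X=1 | obs) = 1/63 / 1/28 = 4/9
P(X=2 | obs) = 5/252 / 1/28 = 5/9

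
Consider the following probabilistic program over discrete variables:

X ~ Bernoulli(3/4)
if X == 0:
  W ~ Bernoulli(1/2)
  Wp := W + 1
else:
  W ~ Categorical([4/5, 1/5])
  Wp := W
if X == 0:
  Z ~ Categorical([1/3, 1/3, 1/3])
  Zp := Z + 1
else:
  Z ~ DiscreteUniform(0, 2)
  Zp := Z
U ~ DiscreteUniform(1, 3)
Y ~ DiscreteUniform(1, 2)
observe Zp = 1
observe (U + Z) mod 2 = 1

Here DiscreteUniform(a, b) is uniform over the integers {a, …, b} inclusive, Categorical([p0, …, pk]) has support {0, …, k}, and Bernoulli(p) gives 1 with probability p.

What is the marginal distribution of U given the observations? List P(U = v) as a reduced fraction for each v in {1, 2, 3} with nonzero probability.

Enumerate traces; 12 have nonzero weight after conditioning:
  (X=0, W=0, Z=0, U=1, Y=1) weight 1/144
  (X=0, W=0, Z=0, U=1, Y=2) weight 1/144
  (X=0, W=0, Z=0, U=3, Y=1) weight 1/144
  (X=0, W=0, Z=0, U=3, Y=2) weight 1/144
  (X=0, W=1, Z=0, U=1, Y=1) weight 1/144
  (X=0, W=1, Z=0, U=1, Y=2) weight 1/144
  (X=0, W=1, Z=0, U=3, Y=1) weight 1/144
  (X=0, W=1, Z=0, U=3, Y=2) weight 1/144
  (X=1, W=0, Z=1, U=2, Y=1) weight 1/30
  … 3 more
Group by U:
  weight(U=1) = 1/36
  weight(U=2) = 1/12
  weight(U=3) = 1/36
Total weight = 1/36 + 1/12 + 1/36 = 5/36
P(U=1 | obs) = 1/36 / 5/36 = 1/5
P(U=2 | obs) = 1/12 / 5/36 = 3/5
P(U=3 | obs) = 1/36 / 5/36 = 1/5

P(U=1) = 1/5, P(U=2) = 3/5, P(U=3) = 1/5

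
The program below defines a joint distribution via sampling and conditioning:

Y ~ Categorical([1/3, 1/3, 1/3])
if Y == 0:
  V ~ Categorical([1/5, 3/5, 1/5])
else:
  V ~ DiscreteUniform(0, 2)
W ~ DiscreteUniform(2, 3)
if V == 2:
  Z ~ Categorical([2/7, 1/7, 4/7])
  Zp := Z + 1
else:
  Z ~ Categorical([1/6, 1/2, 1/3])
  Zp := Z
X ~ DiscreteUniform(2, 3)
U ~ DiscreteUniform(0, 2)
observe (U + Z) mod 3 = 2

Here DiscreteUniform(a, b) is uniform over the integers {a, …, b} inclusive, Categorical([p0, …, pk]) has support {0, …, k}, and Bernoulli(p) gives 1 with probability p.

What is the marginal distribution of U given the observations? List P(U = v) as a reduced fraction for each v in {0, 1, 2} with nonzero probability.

Enumerate traces; 108 have nonzero weight after conditioning:
  (Y=0, V=0, W=2, Z=0, X=2, U=2) weight 1/1080
  (Y=0, V=0, W=2, Z=0, X=3, U=2) weight 1/1080
  (Y=0, V=0, W=2, Z=1, X=2, U=1) weight 1/360
  (Y=0, V=0, W=2, Z=1, X=3, U=1) weight 1/360
  (Y=0, V=0, W=2, Z=2, X=2, U=0) weight 1/540
  (Y=0, V=0, W=2, Z=2, X=3, U=0) weight 1/540
  (Y=0, V=0, W=3, Z=0, X=2, U=2) weight 1/1080
  (Y=0, V=0, W=3, Z=0, X=3, U=2) weight 1/1080
  … 100 more
Group by U:
  weight(U=0) = 76/567
  weight(U=1) = 25/189
  weight(U=2) = 38/567
Total weight = 76/567 + 25/189 + 38/567 = 1/3
P(U=0 | obs) = 76/567 / 1/3 = 76/189
P(U=1 | obs) = 25/189 / 1/3 = 25/63
P(U=2 | obs) = 38/567 / 1/3 = 38/189

P(U=0) = 76/189, P(U=1) = 25/63, P(U=2) = 38/189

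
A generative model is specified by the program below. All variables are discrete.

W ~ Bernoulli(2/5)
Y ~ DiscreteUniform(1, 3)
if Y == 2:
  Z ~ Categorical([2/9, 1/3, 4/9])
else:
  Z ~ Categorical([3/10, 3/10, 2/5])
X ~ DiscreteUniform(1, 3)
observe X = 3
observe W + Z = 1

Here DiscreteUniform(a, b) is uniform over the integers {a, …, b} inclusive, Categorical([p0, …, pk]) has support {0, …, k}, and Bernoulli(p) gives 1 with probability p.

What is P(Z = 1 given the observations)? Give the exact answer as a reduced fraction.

Enumerate traces; 6 have nonzero weight after conditioning:
  (W=0, Y=1, Z=1, X=3) weight 1/50
  (W=0, Y=2, Z=1, X=3) weight 1/45
  (W=0, Y=3, Z=1, X=3) weight 1/50
  (W=1, Y=1, Z=0, X=3) weight 1/75
  (W=1, Y=2, Z=0, X=3) weight 4/405
  (W=1, Y=3, Z=0, X=3) weight 1/75
Group by Z:
  weight(Z=0) = 74/2025
  weight(Z=1) = 14/225
Total weight = 74/2025 + 14/225 = 8/81
P(Z=0 | obs) = 74/2025 / 8/81 = 37/100
P(Z=1 | obs) = 14/225 / 8/81 = 63/100

P(Z = 1 | obs) = 63/100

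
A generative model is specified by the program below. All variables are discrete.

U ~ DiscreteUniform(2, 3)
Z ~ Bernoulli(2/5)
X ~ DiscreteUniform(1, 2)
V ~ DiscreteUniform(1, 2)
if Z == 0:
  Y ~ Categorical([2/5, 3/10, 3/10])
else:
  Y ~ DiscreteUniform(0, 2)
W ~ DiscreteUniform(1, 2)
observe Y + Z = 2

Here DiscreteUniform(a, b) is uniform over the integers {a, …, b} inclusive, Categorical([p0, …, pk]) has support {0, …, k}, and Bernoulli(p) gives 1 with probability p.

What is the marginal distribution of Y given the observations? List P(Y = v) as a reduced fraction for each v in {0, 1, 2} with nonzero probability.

Enumerate traces; 32 have nonzero weight after conditioning:
  (U=2, Z=0, X=1, V=1, Y=2, W=1) weight 9/800
  (U=2, Z=0, X=1, V=1, Y=2, W=2) weight 9/800
  (U=2, Z=0, X=1, V=2, Y=2, W=1) weight 9/800
  (U=2, Z=0, X=1, V=2, Y=2, W=2) weight 9/800
  (U=2, Z=0, X=2, V=1, Y=2, W=1) weight 9/800
  (U=2, Z=0, X=2, V=1, Y=2, W=2) weight 9/800
  (U=2, Z=0, X=2, V=2, Y=2, W=1) weight 9/800
  (U=2, Z=0, X=2, V=2, Y=2, W=2) weight 9/800
  (U=2, Z=1, X=1, V=1, Y=1, W=1) weight 1/120
  … 23 more
Group by Y:
  weight(Y=1) = 2/15
  weight(Y=2) = 9/50
Total weight = 2/15 + 9/50 = 47/150
P(Y=1 | obs) = 2/15 / 47/150 = 20/47
P(Y=2 | obs) = 9/50 / 47/150 = 27/47

P(Y=1) = 20/47, P(Y=2) = 27/47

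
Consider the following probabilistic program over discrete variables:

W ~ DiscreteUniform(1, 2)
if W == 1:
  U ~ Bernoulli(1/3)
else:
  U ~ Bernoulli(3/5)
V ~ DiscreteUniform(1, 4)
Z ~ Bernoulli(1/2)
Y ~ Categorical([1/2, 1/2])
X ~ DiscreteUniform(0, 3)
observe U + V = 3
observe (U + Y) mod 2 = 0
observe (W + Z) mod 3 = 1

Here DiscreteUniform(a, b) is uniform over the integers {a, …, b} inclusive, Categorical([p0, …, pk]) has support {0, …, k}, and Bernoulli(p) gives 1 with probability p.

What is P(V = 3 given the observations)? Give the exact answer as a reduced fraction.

P(V = 3 | obs) = 2/3

Enumerate traces; 8 have nonzero weight after conditioning:
  (W=1, U=0, V=3, Z=0, Y=0, X=0) weight 1/192
  (W=1, U=0, V=3, Z=0, Y=0, X=1) weight 1/192
  (W=1, U=0, V=3, Z=0, Y=0, X=2) weight 1/192
  (W=1, U=0, V=3, Z=0, Y=0, X=3) weight 1/192
  (W=1, U=1, V=2, Z=0, Y=1, X=0) weight 1/384
  (W=1, U=1, V=2, Z=0, Y=1, X=1) weight 1/384
  (W=1, U=1, V=2, Z=0, Y=1, X=2) weight 1/384
  (W=1, U=1, V=2, Z=0, Y=1, X=3) weight 1/384
Group by V:
  weight(V=2) = 1/96
  weight(V=3) = 1/48
Total weight = 1/96 + 1/48 = 1/32
P(V=2 | obs) = 1/96 / 1/32 = 1/3
P(V=3 | obs) = 1/48 / 1/32 = 2/3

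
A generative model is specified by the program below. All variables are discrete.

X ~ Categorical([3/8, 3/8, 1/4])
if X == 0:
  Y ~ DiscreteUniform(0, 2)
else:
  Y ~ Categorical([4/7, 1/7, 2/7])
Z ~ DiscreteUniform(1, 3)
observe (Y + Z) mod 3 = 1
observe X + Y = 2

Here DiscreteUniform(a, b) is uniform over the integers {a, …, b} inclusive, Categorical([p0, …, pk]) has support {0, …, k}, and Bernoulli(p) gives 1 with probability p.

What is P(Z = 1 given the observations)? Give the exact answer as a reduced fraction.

Enumerate traces; 3 have nonzero weight after conditioning:
  (X=0, Y=2, Z=2) weight 1/24
  (X=1, Y=1, Z=3) weight 1/56
  (X=2, Y=0, Z=1) weight 1/21
Group by Z:
  weight(Z=1) = 1/21
  weight(Z=2) = 1/24
  weight(Z=3) = 1/56
Total weight = 1/21 + 1/24 + 1/56 = 3/28
P(Z=1 | obs) = 1/21 / 3/28 = 4/9
P(Z=2 | obs) = 1/24 / 3/28 = 7/18
P(Z=3 | obs) = 1/56 / 3/28 = 1/6

P(Z = 1 | obs) = 4/9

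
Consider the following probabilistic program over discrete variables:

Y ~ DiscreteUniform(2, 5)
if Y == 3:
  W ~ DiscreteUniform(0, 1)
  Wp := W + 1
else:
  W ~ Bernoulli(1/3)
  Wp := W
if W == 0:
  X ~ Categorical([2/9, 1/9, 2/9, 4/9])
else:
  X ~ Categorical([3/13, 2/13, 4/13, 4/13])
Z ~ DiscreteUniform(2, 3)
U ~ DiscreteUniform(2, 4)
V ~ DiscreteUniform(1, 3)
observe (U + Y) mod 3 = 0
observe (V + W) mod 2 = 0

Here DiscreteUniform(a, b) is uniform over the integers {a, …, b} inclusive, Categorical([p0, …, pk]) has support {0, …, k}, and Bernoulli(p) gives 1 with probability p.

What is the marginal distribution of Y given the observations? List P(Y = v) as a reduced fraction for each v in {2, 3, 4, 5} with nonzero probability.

P(Y=2) = 8/33, P(Y=3) = 3/11, P(Y=4) = 8/33, P(Y=5) = 8/33

Enumerate traces; 96 have nonzero weight after conditioning:
  (Y=2, W=0, X=0, Z=2, U=4, V=2) weight 1/486
  (Y=2, W=0, X=0, Z=3, U=4, V=2) weight 1/486
  (Y=2, W=0, X=1, Z=2, U=4, V=2) weight 1/972
  (Y=2, W=0, X=1, Z=3, U=4, V=2) weight 1/972
  (Y=2, W=0, X=2, Z=2, U=4, V=2) weight 1/486
  (Y=2, W=0, X=2, Z=3, U=4, V=2) weight 1/486
  (Y=2, W=0, X=3, Z=2, U=4, V=2) weight 1/243
  (Y=2, W=0, X=3, Z=3, U=4, V=2) weight 1/243
  (Y=3, W=0, X=0, Z=2, U=3, V=2) weight 1/648
  (Y=4, W=0, X=0, Z=2, U=2, V=2) weight 1/486
  … 86 more
Group by Y:
  weight(Y=2) = 1/27
  weight(Y=3) = 1/24
  weight(Y=4) = 1/27
  weight(Y=5) = 1/27
Total weight = 1/27 + 1/24 + 1/27 + 1/27 = 11/72
P(Y=2 | obs) = 1/27 / 11/72 = 8/33
P(Y=3 | obs) = 1/24 / 11/72 = 3/11
P(Y=4 | obs) = 1/27 / 11/72 = 8/33
P(Y=5 | obs) = 1/27 / 11/72 = 8/33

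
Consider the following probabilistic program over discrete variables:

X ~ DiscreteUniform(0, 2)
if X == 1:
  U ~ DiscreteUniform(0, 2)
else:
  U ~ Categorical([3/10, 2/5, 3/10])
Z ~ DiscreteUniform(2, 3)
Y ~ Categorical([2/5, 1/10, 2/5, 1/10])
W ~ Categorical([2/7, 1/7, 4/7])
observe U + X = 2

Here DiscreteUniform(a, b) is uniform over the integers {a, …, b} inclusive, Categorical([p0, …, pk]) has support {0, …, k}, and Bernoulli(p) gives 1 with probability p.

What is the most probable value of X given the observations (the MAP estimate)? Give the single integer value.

argmax_v P(X = v | obs) = 1

Enumerate traces; 72 have nonzero weight after conditioning:
  (X=0, U=2, Z=2, Y=0, W=0) weight 1/175
  (X=0, U=2, Z=2, Y=0, W=1) weight 1/350
  (X=0, U=2, Z=2, Y=0, W=2) weight 2/175
  (X=0, U=2, Z=2, Y=1, W=0) weight 1/700
  (X=0, U=2, Z=2, Y=1, W=1) weight 1/1400
  (X=0, U=2, Z=2, Y=1, W=2) weight 1/350
  (X=0, U=2, Z=2, Y=2, W=0) weight 1/175
  (X=0, U=2, Z=2, Y=2, W=1) weight 1/350
  (X=1, U=1, Z=2, Y=0, W=0) weight 2/315
  (X=2, U=0, Z=2, Y=0, W=0) weight 1/175
  … 62 more
Group by X:
  weight(X=0) = 1/10
  weight(X=1) = 1/9
  weight(X=2) = 1/10
Total weight = 1/10 + 1/9 + 1/10 = 14/45
P(X=0 | obs) = 1/10 / 14/45 = 9/28
P(X=1 | obs) = 1/9 / 14/45 = 5/14
P(X=2 | obs) = 1/10 / 14/45 = 9/28
argmax = 1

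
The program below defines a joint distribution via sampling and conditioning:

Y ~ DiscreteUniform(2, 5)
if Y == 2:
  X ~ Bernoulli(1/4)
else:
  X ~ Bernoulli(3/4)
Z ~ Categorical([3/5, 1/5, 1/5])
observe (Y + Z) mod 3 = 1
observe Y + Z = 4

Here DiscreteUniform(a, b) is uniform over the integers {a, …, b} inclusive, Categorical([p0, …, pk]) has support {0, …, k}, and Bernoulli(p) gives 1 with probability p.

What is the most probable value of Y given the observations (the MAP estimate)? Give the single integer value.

Enumerate traces; 6 have nonzero weight after conditioning:
  (Y=2, X=0, Z=2) weight 3/80
  (Y=2, X=1, Z=2) weight 1/80
  (Y=3, X=0, Z=1) weight 1/80
  (Y=3, X=1, Z=1) weight 3/80
  (Y=4, X=0, Z=0) weight 3/80
  (Y=4, X=1, Z=0) weight 9/80
Group by Y:
  weight(Y=2) = 1/20
  weight(Y=3) = 1/20
  weight(Y=4) = 3/20
Total weight = 1/20 + 1/20 + 3/20 = 1/4
P(Y=2 | obs) = 1/20 / 1/4 = 1/5
P(Y=3 | obs) = 1/20 / 1/4 = 1/5
P(Y=4 | obs) = 3/20 / 1/4 = 3/5
argmax = 4

argmax_v P(Y = v | obs) = 4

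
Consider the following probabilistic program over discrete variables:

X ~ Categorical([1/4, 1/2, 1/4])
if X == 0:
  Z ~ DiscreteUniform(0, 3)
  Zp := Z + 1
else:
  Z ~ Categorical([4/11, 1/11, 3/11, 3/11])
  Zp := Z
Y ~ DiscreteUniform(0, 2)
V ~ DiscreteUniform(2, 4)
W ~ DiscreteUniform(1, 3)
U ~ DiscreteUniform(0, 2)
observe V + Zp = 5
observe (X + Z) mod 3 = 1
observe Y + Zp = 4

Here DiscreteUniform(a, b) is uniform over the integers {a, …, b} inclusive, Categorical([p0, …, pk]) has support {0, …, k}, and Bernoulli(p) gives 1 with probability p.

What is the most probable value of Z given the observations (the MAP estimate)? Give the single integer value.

Enumerate traces; 27 have nonzero weight after conditioning:
  (X=0, Z=1, Y=2, V=3, W=1, U=0) weight 1/1296
  (X=0, Z=1, Y=2, V=3, W=1, U=1) weight 1/1296
  (X=0, Z=1, Y=2, V=3, W=1, U=2) weight 1/1296
  (X=0, Z=1, Y=2, V=3, W=2, U=0) weight 1/1296
  (X=0, Z=1, Y=2, V=3, W=2, U=1) weight 1/1296
  (X=0, Z=1, Y=2, V=3, W=2, U=2) weight 1/1296
  (X=0, Z=1, Y=2, V=3, W=3, U=0) weight 1/1296
  (X=0, Z=1, Y=2, V=3, W=3, U=1) weight 1/1296
  (X=1, Z=3, Y=1, V=2, W=1, U=0) weight 1/594
  (X=2, Z=2, Y=2, V=3, W=1, U=0) weight 1/1188
  … 17 more
Group by Z:
  weight(Z=1) = 1/144
  weight(Z=2) = 1/132
  weight(Z=3) = 1/66
Total weight = 1/144 + 1/132 + 1/66 = 47/1584
P(Z=1 | obs) = 1/144 / 47/1584 = 11/47
P(Z=2 | obs) = 1/132 / 47/1584 = 12/47
P(Z=3 | obs) = 1/66 / 47/1584 = 24/47
argmax = 3

argmax_v P(Z = v | obs) = 3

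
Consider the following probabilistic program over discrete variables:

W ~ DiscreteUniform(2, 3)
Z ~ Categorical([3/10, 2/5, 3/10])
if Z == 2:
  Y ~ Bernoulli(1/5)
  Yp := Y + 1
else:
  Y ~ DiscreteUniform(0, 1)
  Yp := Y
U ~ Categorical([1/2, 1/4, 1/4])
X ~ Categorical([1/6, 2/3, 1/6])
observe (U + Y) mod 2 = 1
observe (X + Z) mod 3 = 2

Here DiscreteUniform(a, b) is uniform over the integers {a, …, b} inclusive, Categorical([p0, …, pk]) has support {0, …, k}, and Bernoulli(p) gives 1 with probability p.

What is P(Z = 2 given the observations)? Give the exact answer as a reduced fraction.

Enumerate traces; 18 have nonzero weight after conditioning:
  (W=2, Z=0, Y=0, U=1, X=2) weight 1/320
  (W=2, Z=0, Y=1, U=0, X=2) weight 1/160
  (W=2, Z=0, Y=1, U=2, X=2) weight 1/320
  (W=2, Z=1, Y=0, U=1, X=1) weight 1/60
  (W=2, Z=1, Y=1, U=0, X=1) weight 1/30
  (W=2, Z=1, Y=1, U=2, X=1) weight 1/60
  (W=2, Z=2, Y=0, U=1, X=0) weight 1/200
  (W=2, Z=2, Y=1, U=0, X=0) weight 1/400
  … 10 more
Group by Z:
  weight(Z=0) = 1/40
  weight(Z=1) = 2/15
  weight(Z=2) = 7/400
Total weight = 1/40 + 2/15 + 7/400 = 211/1200
P(Z=0 | obs) = 1/40 / 211/1200 = 30/211
P(Z=1 | obs) = 2/15 / 211/1200 = 160/211
P(Z=2 | obs) = 7/400 / 211/1200 = 21/211

P(Z = 2 | obs) = 21/211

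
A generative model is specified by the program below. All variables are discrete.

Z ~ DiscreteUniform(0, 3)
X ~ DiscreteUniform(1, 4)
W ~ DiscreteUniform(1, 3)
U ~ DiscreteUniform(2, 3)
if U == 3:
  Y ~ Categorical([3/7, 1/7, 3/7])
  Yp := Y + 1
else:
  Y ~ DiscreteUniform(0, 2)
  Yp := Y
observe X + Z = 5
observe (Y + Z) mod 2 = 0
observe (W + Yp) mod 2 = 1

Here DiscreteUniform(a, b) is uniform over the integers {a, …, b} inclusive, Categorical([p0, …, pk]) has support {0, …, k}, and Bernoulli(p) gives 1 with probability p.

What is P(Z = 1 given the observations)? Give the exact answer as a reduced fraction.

P(Z = 1 | obs) = 13/72

Enumerate traces; 12 have nonzero weight after conditioning:
  (Z=1, X=4, W=1, U=3, Y=1) weight 1/672
  (Z=1, X=4, W=2, U=2, Y=1) weight 1/288
  (Z=1, X=4, W=3, U=3, Y=1) weight 1/672
  (Z=2, X=3, W=1, U=2, Y=0) weight 1/288
  (Z=2, X=3, W=1, U=2, Y=2) weight 1/288
  (Z=2, X=3, W=2, U=3, Y=0) weight 1/224
  (Z=2, X=3, W=2, U=3, Y=2) weight 1/224
  (Z=2, X=3, W=3, U=2, Y=0) weight 1/288
  (Z=3, X=2, W=1, U=3, Y=1) weight 1/672
  … 3 more
Group by Z:
  weight(Z=1) = 13/2016
  weight(Z=2) = 23/1008
  weight(Z=3) = 13/2016
Total weight = 13/2016 + 23/1008 + 13/2016 = 1/28
P(Z=1 | obs) = 13/2016 / 1/28 = 13/72
P(Z=2 | obs) = 23/1008 / 1/28 = 23/36
P(Z=3 | obs) = 13/2016 / 1/28 = 13/72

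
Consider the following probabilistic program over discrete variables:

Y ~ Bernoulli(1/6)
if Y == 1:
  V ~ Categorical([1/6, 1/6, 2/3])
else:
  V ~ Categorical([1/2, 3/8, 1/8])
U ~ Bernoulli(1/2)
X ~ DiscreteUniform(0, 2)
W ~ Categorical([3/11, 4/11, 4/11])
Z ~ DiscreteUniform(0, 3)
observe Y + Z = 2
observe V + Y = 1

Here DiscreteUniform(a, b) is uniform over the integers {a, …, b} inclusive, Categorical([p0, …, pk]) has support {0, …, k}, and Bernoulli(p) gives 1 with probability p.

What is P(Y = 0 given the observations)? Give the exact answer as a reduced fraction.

Enumerate traces; 36 have nonzero weight after conditioning:
  (Y=0, V=1, U=0, X=0, W=0, Z=2) weight 5/1408
  (Y=0, V=1, U=0, X=0, W=1, Z=2) weight 5/1056
  (Y=0, V=1, U=0, X=0, W=2, Z=2) weight 5/1056
  (Y=0, V=1, U=0, X=1, W=0, Z=2) weight 5/1408
  (Y=0, V=1, U=0, X=1, W=1, Z=2) weight 5/1056
  (Y=0, V=1, U=0, X=1, W=2, Z=2) weight 5/1056
  (Y=0, V=1, U=0, X=2, W=0, Z=2) weight 5/1408
  (Y=0, V=1, U=0, X=2, W=1, Z=2) weight 5/1056
  (Y=1, V=0, U=0, X=0, W=0, Z=1) weight 1/3168
  … 27 more
Group by Y:
  weight(Y=0) = 5/64
  weight(Y=1) = 1/144
Total weight = 5/64 + 1/144 = 49/576
P(Y=0 | obs) = 5/64 / 49/576 = 45/49
P(Y=1 | obs) = 1/144 / 49/576 = 4/49

P(Y = 0 | obs) = 45/49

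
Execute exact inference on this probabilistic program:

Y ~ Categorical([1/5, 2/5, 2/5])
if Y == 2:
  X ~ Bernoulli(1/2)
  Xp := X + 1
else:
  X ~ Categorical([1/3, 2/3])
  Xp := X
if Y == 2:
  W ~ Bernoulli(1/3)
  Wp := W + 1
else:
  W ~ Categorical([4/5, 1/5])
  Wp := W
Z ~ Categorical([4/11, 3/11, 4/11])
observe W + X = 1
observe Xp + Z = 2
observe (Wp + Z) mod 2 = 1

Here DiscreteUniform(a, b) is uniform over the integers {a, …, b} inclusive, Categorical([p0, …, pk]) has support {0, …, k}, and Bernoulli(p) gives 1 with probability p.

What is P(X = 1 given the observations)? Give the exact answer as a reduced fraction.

Enumerate traces; 6 have nonzero weight after conditioning:
  (Y=0, X=0, W=1, Z=2) weight 4/825
  (Y=0, X=1, W=0, Z=1) weight 8/275
  (Y=1, X=0, W=1, Z=2) weight 8/825
  (Y=1, X=1, W=0, Z=1) weight 16/275
  (Y=2, X=0, W=1, Z=1) weight 1/55
  (Y=2, X=1, W=0, Z=0) weight 8/165
Group by X:
  weight(X=0) = 9/275
  weight(X=1) = 112/825
Total weight = 9/275 + 112/825 = 139/825
P(X=0 | obs) = 9/275 / 139/825 = 27/139
P(X=1 | obs) = 112/825 / 139/825 = 112/139

P(X = 1 | obs) = 112/139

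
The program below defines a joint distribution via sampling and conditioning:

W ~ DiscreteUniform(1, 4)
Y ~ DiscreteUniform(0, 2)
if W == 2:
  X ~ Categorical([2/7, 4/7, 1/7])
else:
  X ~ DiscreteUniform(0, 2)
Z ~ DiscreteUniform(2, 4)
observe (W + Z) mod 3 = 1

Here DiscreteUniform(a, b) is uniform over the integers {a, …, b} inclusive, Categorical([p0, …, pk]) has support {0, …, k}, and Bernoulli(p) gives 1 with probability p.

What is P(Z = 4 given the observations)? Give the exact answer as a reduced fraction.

P(Z = 4 | obs) = 1/4

Enumerate traces; 36 have nonzero weight after conditioning:
  (W=1, Y=0, X=0, Z=3) weight 1/108
  (W=1, Y=0, X=1, Z=3) weight 1/108
  (W=1, Y=0, X=2, Z=3) weight 1/108
  (W=1, Y=1, X=0, Z=3) weight 1/108
  (W=1, Y=1, X=1, Z=3) weight 1/108
  (W=1, Y=1, X=2, Z=3) weight 1/108
  (W=1, Y=2, X=0, Z=3) weight 1/108
  (W=1, Y=2, X=1, Z=3) weight 1/108
  (W=2, Y=0, X=0, Z=2) weight 1/126
  (W=3, Y=0, X=0, Z=4) weight 1/108
  … 26 more
Group by Z:
  weight(Z=2) = 1/12
  weight(Z=3) = 1/6
  weight(Z=4) = 1/12
Total weight = 1/12 + 1/6 + 1/12 = 1/3
P(Z=2 | obs) = 1/12 / 1/3 = 1/4
P(Z=3 | obs) = 1/6 / 1/3 = 1/2
P(Z=4 | obs) = 1/12 / 1/3 = 1/4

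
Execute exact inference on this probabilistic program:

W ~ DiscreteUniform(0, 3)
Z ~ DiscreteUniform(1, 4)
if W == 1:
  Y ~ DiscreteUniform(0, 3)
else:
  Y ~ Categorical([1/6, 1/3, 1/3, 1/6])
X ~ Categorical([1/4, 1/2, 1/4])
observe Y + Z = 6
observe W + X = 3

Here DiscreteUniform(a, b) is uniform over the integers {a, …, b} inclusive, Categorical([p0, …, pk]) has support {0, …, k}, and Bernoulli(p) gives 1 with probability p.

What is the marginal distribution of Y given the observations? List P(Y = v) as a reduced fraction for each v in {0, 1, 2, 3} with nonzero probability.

Enumerate traces; 6 have nonzero weight after conditioning:
  (W=1, Z=3, Y=3, X=2) weight 1/256
  (W=1, Z=4, Y=2, X=2) weight 1/256
  (W=2, Z=3, Y=3, X=1) weight 1/192
  (W=2, Z=4, Y=2, X=1) weight 1/96
  (W=3, Z=3, Y=3, X=0) weight 1/384
  (W=3, Z=4, Y=2, X=0) weight 1/192
Group by Y:
  weight(Y=2) = 5/256
  weight(Y=3) = 3/256
Total weight = 5/256 + 3/256 = 1/32
P(Y=2 | obs) = 5/256 / 1/32 = 5/8
P(Y=3 | obs) = 3/256 / 1/32 = 3/8

P(Y=2) = 5/8, P(Y=3) = 3/8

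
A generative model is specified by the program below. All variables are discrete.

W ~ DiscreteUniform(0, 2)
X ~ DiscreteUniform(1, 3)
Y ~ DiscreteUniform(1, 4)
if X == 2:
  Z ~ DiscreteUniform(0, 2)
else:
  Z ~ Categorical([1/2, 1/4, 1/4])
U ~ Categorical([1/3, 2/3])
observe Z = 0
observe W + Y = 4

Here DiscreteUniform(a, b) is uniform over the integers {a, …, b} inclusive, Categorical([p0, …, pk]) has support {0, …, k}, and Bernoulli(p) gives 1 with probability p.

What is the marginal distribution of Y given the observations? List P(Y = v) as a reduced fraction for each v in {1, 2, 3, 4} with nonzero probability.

P(Y=2) = 1/3, P(Y=3) = 1/3, P(Y=4) = 1/3

Enumerate traces; 18 have nonzero weight after conditioning:
  (W=0, X=1, Y=4, Z=0, U=0) weight 1/216
  (W=0, X=1, Y=4, Z=0, U=1) weight 1/108
  (W=0, X=2, Y=4, Z=0, U=0) weight 1/324
  (W=0, X=2, Y=4, Z=0, U=1) weight 1/162
  (W=0, X=3, Y=4, Z=0, U=0) weight 1/216
  (W=0, X=3, Y=4, Z=0, U=1) weight 1/108
  (W=1, X=1, Y=3, Z=0, U=0) weight 1/216
  (W=1, X=1, Y=3, Z=0, U=1) weight 1/108
  (W=2, X=1, Y=2, Z=0, U=0) weight 1/216
  … 9 more
Group by Y:
  weight(Y=2) = 1/27
  weight(Y=3) = 1/27
  weight(Y=4) = 1/27
Total weight = 1/27 + 1/27 + 1/27 = 1/9
P(Y=2 | obs) = 1/27 / 1/9 = 1/3
P(Y=3 | obs) = 1/27 / 1/9 = 1/3
P(Y=4 | obs) = 1/27 / 1/9 = 1/3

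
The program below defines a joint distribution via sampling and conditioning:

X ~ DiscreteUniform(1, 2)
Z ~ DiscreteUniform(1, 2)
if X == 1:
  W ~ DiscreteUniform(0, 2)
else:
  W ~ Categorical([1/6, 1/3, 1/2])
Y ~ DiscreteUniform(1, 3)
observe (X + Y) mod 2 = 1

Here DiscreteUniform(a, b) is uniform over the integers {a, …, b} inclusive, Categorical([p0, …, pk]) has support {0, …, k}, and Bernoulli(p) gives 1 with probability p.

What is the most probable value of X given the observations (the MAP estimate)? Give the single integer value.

argmax_v P(X = v | obs) = 2

Enumerate traces; 18 have nonzero weight after conditioning:
  (X=1, Z=1, W=0, Y=2) weight 1/36
  (X=1, Z=1, W=1, Y=2) weight 1/36
  (X=1, Z=1, W=2, Y=2) weight 1/36
  (X=1, Z=2, W=0, Y=2) weight 1/36
  (X=1, Z=2, W=1, Y=2) weight 1/36
  (X=1, Z=2, W=2, Y=2) weight 1/36
  (X=2, Z=1, W=0, Y=1) weight 1/72
  (X=2, Z=1, W=0, Y=3) weight 1/72
  … 10 more
Group by X:
  weight(X=1) = 1/6
  weight(X=2) = 1/3
Total weight = 1/6 + 1/3 = 1/2
P(X=1 | obs) = 1/6 / 1/2 = 1/3
P(X=2 | obs) = 1/3 / 1/2 = 2/3
argmax = 2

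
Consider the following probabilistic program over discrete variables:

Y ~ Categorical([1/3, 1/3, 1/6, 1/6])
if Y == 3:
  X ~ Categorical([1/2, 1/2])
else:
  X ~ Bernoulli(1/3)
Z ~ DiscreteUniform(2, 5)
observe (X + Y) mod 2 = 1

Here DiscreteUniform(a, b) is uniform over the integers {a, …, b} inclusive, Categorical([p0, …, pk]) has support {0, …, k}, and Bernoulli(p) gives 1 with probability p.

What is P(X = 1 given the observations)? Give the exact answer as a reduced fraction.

Enumerate traces; 16 have nonzero weight after conditioning:
  (Y=0, X=1, Z=2) weight 1/36
  (Y=0, X=1, Z=3) weight 1/36
  (Y=0, X=1, Z=4) weight 1/36
  (Y=0, X=1, Z=5) weight 1/36
  (Y=1, X=0, Z=2) weight 1/18
  (Y=1, X=0, Z=3) weight 1/18
  (Y=1, X=0, Z=4) weight 1/18
  (Y=1, X=0, Z=5) weight 1/18
  … 8 more
Group by X:
  weight(X=0) = 11/36
  weight(X=1) = 1/6
Total weight = 11/36 + 1/6 = 17/36
P(X=0 | obs) = 11/36 / 17/36 = 11/17
P(X=1 | obs) = 1/6 / 17/36 = 6/17

P(X = 1 | obs) = 6/17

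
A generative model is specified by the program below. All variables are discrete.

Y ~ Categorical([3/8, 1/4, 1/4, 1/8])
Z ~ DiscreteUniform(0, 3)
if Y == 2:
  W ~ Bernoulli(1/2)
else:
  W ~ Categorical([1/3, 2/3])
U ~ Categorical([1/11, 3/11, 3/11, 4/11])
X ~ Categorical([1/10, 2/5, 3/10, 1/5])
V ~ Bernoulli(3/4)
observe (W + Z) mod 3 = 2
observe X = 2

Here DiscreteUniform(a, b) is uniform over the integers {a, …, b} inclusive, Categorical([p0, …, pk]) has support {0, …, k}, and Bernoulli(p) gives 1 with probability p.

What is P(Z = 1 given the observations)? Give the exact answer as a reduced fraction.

P(Z = 1 | obs) = 5/8

Enumerate traces; 64 have nonzero weight after conditioning:
  (Y=0, Z=1, W=1, U=0, X=2, V=0) weight 3/7040
  (Y=0, Z=1, W=1, U=0, X=2, V=1) weight 9/7040
  (Y=0, Z=1, W=1, U=1, X=2, V=0) weight 9/7040
  (Y=0, Z=1, W=1, U=1, X=2, V=1) weight 27/7040
  (Y=0, Z=1, W=1, U=2, X=2, V=0) weight 9/7040
  (Y=0, Z=1, W=1, U=2, X=2, V=1) weight 27/7040
  (Y=0, Z=1, W=1, U=3, X=2, V=0) weight 3/1760
  (Y=0, Z=1, W=1, U=3, X=2, V=1) weight 9/1760
  (Y=0, Z=2, W=0, U=0, X=2, V=0) weight 3/14080
  … 55 more
Group by Z:
  weight(Z=1) = 3/64
  weight(Z=2) = 9/320
Total weight = 3/64 + 9/320 = 3/40
P(Z=1 | obs) = 3/64 / 3/40 = 5/8
P(Z=2 | obs) = 9/320 / 3/40 = 3/8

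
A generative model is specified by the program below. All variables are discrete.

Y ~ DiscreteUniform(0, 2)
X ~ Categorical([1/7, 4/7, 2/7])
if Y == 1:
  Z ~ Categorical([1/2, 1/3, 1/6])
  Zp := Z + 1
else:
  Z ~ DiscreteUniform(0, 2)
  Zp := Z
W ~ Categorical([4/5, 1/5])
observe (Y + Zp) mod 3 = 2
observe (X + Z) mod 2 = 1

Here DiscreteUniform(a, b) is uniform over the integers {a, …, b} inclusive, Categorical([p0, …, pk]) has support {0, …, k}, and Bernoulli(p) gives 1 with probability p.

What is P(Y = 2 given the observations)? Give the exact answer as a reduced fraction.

Enumerate traces; 6 have nonzero weight after conditioning:
  (Y=0, X=1, Z=2, W=0) weight 16/315
  (Y=0, X=1, Z=2, W=1) weight 4/315
  (Y=1, X=1, Z=0, W=0) weight 8/105
  (Y=1, X=1, Z=0, W=1) weight 2/105
  (Y=2, X=1, Z=0, W=0) weight 16/315
  (Y=2, X=1, Z=0, W=1) weight 4/315
Group by Y:
  weight(Y=0) = 4/63
  weight(Y=1) = 2/21
  weight(Y=2) = 4/63
Total weight = 4/63 + 2/21 + 4/63 = 2/9
P(Y=0 | obs) = 4/63 / 2/9 = 2/7
P(Y=1 | obs) = 2/21 / 2/9 = 3/7
P(Y=2 | obs) = 4/63 / 2/9 = 2/7

P(Y = 2 | obs) = 2/7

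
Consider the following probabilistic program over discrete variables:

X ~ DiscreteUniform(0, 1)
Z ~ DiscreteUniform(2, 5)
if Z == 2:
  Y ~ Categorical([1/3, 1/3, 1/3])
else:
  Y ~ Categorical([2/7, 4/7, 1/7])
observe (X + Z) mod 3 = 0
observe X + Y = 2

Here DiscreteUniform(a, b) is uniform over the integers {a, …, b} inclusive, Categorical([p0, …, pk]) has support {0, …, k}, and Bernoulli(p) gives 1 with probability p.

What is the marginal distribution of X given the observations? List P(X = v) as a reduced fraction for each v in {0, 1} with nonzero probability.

P(X=0) = 3/22, P(X=1) = 19/22

Enumerate traces; 3 have nonzero weight after conditioning:
  (X=0, Z=3, Y=2) weight 1/56
  (X=1, Z=2, Y=1) weight 1/24
  (X=1, Z=5, Y=1) weight 1/14
Group by X:
  weight(X=0) = 1/56
  weight(X=1) = 19/168
Total weight = 1/56 + 19/168 = 11/84
P(X=0 | obs) = 1/56 / 11/84 = 3/22
P(X=1 | obs) = 19/168 / 11/84 = 19/22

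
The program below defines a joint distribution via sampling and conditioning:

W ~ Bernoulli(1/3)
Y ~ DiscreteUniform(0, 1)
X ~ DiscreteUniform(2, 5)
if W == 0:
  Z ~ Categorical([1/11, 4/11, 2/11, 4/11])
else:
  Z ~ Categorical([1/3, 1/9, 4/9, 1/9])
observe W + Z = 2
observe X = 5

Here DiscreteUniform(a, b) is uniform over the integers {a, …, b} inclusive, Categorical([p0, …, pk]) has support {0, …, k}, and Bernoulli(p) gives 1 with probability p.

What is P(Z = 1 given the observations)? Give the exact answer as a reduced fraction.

P(Z = 1 | obs) = 11/47

Enumerate traces; 4 have nonzero weight after conditioning:
  (W=0, Y=0, X=5, Z=2) weight 1/66
  (W=0, Y=1, X=5, Z=2) weight 1/66
  (W=1, Y=0, X=5, Z=1) weight 1/216
  (W=1, Y=1, X=5, Z=1) weight 1/216
Group by Z:
  weight(Z=1) = 1/108
  weight(Z=2) = 1/33
Total weight = 1/108 + 1/33 = 47/1188
P(Z=1 | obs) = 1/108 / 47/1188 = 11/47
P(Z=2 | obs) = 1/33 / 47/1188 = 36/47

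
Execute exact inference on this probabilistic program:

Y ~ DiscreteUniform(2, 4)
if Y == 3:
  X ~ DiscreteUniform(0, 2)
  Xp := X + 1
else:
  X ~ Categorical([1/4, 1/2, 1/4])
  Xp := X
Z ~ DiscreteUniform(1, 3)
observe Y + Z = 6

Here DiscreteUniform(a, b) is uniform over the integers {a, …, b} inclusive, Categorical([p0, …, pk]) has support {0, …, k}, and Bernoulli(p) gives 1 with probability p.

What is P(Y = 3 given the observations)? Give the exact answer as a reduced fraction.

Enumerate traces; 6 have nonzero weight after conditioning:
  (Y=3, X=0, Z=3) weight 1/27
  (Y=3, X=1, Z=3) weight 1/27
  (Y=3, X=2, Z=3) weight 1/27
  (Y=4, X=0, Z=2) weight 1/36
  (Y=4, X=1, Z=2) weight 1/18
  (Y=4, X=2, Z=2) weight 1/36
Group by Y:
  weight(Y=3) = 1/9
  weight(Y=4) = 1/9
Total weight = 1/9 + 1/9 = 2/9
P(Y=3 | obs) = 1/9 / 2/9 = 1/2
P(Y=4 | obs) = 1/9 / 2/9 = 1/2

P(Y = 3 | obs) = 1/2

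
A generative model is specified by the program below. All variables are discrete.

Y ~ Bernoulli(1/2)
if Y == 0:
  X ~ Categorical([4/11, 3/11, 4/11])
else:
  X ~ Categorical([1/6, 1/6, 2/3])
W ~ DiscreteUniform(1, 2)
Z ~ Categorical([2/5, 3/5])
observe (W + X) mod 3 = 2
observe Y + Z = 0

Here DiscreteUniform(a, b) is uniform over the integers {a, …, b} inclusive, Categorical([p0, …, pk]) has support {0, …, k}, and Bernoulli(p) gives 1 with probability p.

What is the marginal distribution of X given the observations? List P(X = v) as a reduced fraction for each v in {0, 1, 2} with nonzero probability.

P(X=0) = 4/7, P(X=1) = 3/7

Enumerate traces; 2 have nonzero weight after conditioning:
  (Y=0, X=0, W=2, Z=0) weight 2/55
  (Y=0, X=1, W=1, Z=0) weight 3/110
Group by X:
  weight(X=0) = 2/55
  weight(X=1) = 3/110
Total weight = 2/55 + 3/110 = 7/110
P(X=0 | obs) = 2/55 / 7/110 = 4/7
P(X=1 | obs) = 3/110 / 7/110 = 3/7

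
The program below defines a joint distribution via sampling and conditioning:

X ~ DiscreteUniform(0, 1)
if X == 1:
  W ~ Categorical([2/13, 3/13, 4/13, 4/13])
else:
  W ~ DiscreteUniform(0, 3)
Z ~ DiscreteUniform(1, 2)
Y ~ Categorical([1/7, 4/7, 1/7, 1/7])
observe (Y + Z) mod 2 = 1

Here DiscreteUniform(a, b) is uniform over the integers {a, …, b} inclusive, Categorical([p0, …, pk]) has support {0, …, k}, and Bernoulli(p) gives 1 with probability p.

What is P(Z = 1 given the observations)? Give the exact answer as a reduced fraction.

Enumerate traces; 32 have nonzero weight after conditioning:
  (X=0, W=0, Z=1, Y=0) weight 1/112
  (X=0, W=0, Z=1, Y=2) weight 1/112
  (X=0, W=0, Z=2, Y=1) weight 1/28
  (X=0, W=0, Z=2, Y=3) weight 1/112
  (X=0, W=1, Z=1, Y=0) weight 1/112
  (X=0, W=1, Z=1, Y=2) weight 1/112
  (X=0, W=1, Z=2, Y=1) weight 1/28
  (X=0, W=1, Z=2, Y=3) weight 1/112
  … 24 more
Group by Z:
  weight(Z=1) = 1/7
  weight(Z=2) = 5/14
Total weight = 1/7 + 5/14 = 1/2
P(Z=1 | obs) = 1/7 / 1/2 = 2/7
P(Z=2 | obs) = 5/14 / 1/2 = 5/7

P(Z = 1 | obs) = 2/7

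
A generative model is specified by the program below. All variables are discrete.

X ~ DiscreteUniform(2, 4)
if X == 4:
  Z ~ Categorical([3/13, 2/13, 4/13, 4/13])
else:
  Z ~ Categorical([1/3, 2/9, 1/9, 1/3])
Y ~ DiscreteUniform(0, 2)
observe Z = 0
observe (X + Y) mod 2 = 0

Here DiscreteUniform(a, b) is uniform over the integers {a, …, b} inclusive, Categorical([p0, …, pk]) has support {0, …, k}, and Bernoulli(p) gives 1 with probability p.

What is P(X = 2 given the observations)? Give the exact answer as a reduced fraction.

P(X = 2 | obs) = 26/57

Enumerate traces; 5 have nonzero weight after conditioning:
  (X=2, Z=0, Y=0) weight 1/27
  (X=2, Z=0, Y=2) weight 1/27
  (X=3, Z=0, Y=1) weight 1/27
  (X=4, Z=0, Y=0) weight 1/39
  (X=4, Z=0, Y=2) weight 1/39
Group by X:
  weight(X=2) = 2/27
  weight(X=3) = 1/27
  weight(X=4) = 2/39
Total weight = 2/27 + 1/27 + 2/39 = 19/117
P(X=2 | obs) = 2/27 / 19/117 = 26/57
P(X=3 | obs) = 1/27 / 19/117 = 13/57
P(X=4 | obs) = 2/39 / 19/117 = 6/19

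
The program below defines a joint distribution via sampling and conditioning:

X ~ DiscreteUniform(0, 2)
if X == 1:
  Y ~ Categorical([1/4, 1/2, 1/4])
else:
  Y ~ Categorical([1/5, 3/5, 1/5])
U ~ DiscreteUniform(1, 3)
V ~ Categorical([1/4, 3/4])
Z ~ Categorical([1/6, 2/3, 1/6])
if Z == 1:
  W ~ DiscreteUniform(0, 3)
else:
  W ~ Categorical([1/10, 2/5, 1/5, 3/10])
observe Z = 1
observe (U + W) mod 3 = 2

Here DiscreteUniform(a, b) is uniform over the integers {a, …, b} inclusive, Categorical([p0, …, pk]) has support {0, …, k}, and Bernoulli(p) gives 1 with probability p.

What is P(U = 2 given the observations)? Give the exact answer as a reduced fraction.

P(U = 2 | obs) = 1/2

Enumerate traces; 72 have nonzero weight after conditioning:
  (X=0, Y=0, U=1, V=0, Z=1, W=1) weight 1/1080
  (X=0, Y=0, U=1, V=1, Z=1, W=1) weight 1/360
  (X=0, Y=0, U=2, V=0, Z=1, W=0) weight 1/1080
  (X=0, Y=0, U=2, V=0, Z=1, W=3) weight 1/1080
  (X=0, Y=0, U=2, V=1, Z=1, W=0) weight 1/360
  (X=0, Y=0, U=2, V=1, Z=1, W=3) weight 1/360
  (X=0, Y=0, U=3, V=0, Z=1, W=2) weight 1/1080
  (X=0, Y=0, U=3, V=1, Z=1, W=2) weight 1/360
  … 64 more
Group by U:
  weight(U=1) = 1/18
  weight(U=2) = 1/9
  weight(U=3) = 1/18
Total weight = 1/18 + 1/9 + 1/18 = 2/9
P(U=1 | obs) = 1/18 / 2/9 = 1/4
P(U=2 | obs) = 1/9 / 2/9 = 1/2
P(U=3 | obs) = 1/18 / 2/9 = 1/4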